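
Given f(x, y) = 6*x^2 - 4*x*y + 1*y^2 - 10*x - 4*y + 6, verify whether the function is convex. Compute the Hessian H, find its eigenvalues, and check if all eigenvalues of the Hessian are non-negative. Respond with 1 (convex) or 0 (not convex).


The Hessian of f(x,y) = 6*x^2 - 4*x*y + 1*y^2 - 10*x - 4*y + 6 is:
H = [[12, -4], [-4, 2]]
Trace = 12 + 2 = 14
Determinant = 12*2 - (-4)^2 = 8
Discriminant = (14)^2 - 4*8 = 164.0
Eigenvalues: lambda_1 = 0.5969, lambda_2 = 13.4031
The function is convex.

1


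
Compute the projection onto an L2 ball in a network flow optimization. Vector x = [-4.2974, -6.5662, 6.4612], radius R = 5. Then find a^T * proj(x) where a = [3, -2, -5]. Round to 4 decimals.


Step 1: Compute ||x|| (intermediates to 6 decimals).
||x|| = sqrt((-4.2974)^2 + (-6.5662)^2 + 6.4612^2) = 10.165123
Step 2: Project.
Since ||x|| > R, scale = R/||x|| = 5/10.165123 = 0.491878, proj(x) = scale * x
proj(x) = [-2.113797, -3.229769, 3.178122]
Step 3: Dot product.
a^T * proj(x) = 3*(-2.113797) - 2*(-3.229769) - 5*3.178122 = -15.7725


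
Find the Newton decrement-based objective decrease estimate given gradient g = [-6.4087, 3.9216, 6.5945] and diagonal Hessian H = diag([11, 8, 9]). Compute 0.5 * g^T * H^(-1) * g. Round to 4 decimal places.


Step 1: H is diagonal, so H^(-1) * g = [-0.5826, 0.4902, 0.7327].
Step 2: g^T H^(-1) g = sum_i g_i^2 / H_ii
  = (-6.4087)^2/11 + (3.9216)^2/8 + (6.5945)^2/9
  = 3.7338 + 1.9224 + 4.8319 = 10.4881
Step 3: Objective decrease = 0.5 * g^T H^(-1) g = 5.244


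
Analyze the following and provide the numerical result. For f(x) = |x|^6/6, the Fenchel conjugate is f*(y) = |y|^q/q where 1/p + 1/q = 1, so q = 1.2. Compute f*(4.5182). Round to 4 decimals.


The conjugate exponent q satisfies 1/p + 1/q = 1.
p = 6, so q = 6/(6 - 1) = 1.2
|y|^q = 4.5182^1.2 = 6.1088
f*(4.5182) = 6.1088 / 1.2 = 5.0907


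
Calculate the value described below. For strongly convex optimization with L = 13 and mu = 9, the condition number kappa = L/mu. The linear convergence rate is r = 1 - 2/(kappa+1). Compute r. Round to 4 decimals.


Step 1: Compute the condition number.
kappa = L/mu = 13/9 = 1.4444
Step 2: Compute the convergence rate.
r = 1 - 2/(kappa + 1) = 1 - 2*mu/(L + mu) = (L - mu)/(L + mu) = 4/22 = 0.1818


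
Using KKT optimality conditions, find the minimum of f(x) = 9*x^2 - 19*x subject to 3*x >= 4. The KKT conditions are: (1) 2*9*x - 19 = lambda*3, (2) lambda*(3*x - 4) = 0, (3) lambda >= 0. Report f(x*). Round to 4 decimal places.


Step 1: Try lambda = 0 (constraint inactive).
x_unc = 19/(2*9) = 1.0556
Check: 3*1.0556 = 3.1668 < 4 -- violated!
Step 2: Constraint must be active: 3*x = 4
x* = 4/3 = 1.3333 (rounded; the exact value 4/3 is used below)
lambda = (2*9*(4/3) - 19)/3 = 1.6667
Step 3: Compute optimal value.
f(x*) = 9*(4/3)^2 - 19*(4/3) = -9.3333


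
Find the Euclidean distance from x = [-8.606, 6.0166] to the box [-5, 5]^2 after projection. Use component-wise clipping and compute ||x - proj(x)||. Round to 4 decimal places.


Project each component onto [-5, 5].
clip(-8.606) = -5.0, clip(6.0166) = 5.0
Projection = [-5.0, 5.0]
Squared diffs: [13.0032, 1.0335]
Distance = sqrt(14.0367) = 3.7466


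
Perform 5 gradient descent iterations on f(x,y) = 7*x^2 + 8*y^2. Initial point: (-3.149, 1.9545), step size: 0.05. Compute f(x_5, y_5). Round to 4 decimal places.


Gradient descent on f(x,y) = 7*x^2 + 8*y^2.
Starting point: (-3.149, 1.9545), alpha = 0.05
Step 1: grad_x = 2*7*-3.149 = -44.086, grad_y = 2*8*1.9545 = 31.272
  x_1 = -3.149 - 0.05*-44.086 = -0.9447
  y_1 = 1.9545 - 0.05*31.272 = 0.3909
Step 2: grad_x = 2*7*-0.9447 = -13.2258, grad_y = 2*8*0.3909 = 6.2544
  x_2 = -0.9447 - 0.05*-13.2258 = -0.2834
  y_2 = 0.3909 - 0.05*6.2544 = 0.0782
Step 3: grad_x = 2*7*-0.2834 = -3.9677, grad_y = 2*8*0.0782 = 1.2509
  x_3 = -0.2834 - 0.05*-3.9677 = -0.085
  y_3 = 0.0782 - 0.05*1.2509 = 0.0156
Step 4: grad_x = 2*7*-0.085 = -1.1903, grad_y = 2*8*0.0156 = 0.2502
  x_4 = -0.085 - 0.05*-1.1903 = -0.0255
  y_4 = 0.0156 - 0.05*0.2502 = 0.0031
Step 5: grad_x = 2*7*-0.0255 = -0.3571, grad_y = 2*8*0.0031 = 0.05
  x_5 = -0.0255 - 0.05*-0.3571 = -0.0077
  y_5 = 0.0031 - 0.05*0.05 = 0.0006
f(-0.0077, 0.0006) = 7*(-0.0077)^2 + 8*0.0006^2 = 0.0004


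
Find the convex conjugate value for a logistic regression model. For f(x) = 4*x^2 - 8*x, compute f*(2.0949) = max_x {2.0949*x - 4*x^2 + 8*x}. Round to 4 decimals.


f*(y) = sup_x {y*x - a*x^2 - b*x} = sup_x {(y-b)*x - a*x^2}
FOC: (y - b) - 2a*x = 0 => x* = (y - b)/(2a)
x* = (2.0949 + 8)/(2*4) = 1.2619
f*(2.0949) = (y-b)^2/(4a) = (2.0949 + 8)^2/(4*4)
= 101.907/16 = 6.3692


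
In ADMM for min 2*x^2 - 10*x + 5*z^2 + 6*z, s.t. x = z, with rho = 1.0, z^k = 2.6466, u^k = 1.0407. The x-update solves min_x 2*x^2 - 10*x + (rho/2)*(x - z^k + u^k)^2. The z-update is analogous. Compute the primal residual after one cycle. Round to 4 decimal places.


ADMM iteration with rho = 1.0, z^k = 2.6466, u^k = 1.0407
Step 1: x-update.
Minimize 2*x^2 - 10*x + (1.0/2)*(x - 2.6466 + 1.0407)^2
FOC: (2*2 + 1.0)*x = 10 + 1.0*(2.6466 - 1.0407)
x^{k+1} = 2.3212
Step 2: z-update.
Minimize 5*z^2 + 6*z + (1.0/2)*(2.3212 - z + 1.0407)^2
FOC: (2*5 + 1.0)*z = -6 + 1.0*(2.3212 + 1.0407)
z^{k+1} = -0.2398
Step 3: u-update.
u^{k+1} = 1.0407 + 2.3212 + 0.2398 = 3.6017
Step 4: Primal residual = |2.3212 + 0.2398| = 2.561


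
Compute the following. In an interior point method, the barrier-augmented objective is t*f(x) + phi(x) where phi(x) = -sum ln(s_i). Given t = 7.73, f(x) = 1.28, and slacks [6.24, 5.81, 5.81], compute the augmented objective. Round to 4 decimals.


Step 1: Compute log-barrier.
ln values: [1.831, 1.7596, 1.7596]
phi = -(1.831 + 1.7596 + 1.7596) = -5.3501
Step 2: Compute augmented objective.
t*f(x) = 7.73*1.28 = 9.8944
Total = 9.8944 - 5.3501 = 4.5443


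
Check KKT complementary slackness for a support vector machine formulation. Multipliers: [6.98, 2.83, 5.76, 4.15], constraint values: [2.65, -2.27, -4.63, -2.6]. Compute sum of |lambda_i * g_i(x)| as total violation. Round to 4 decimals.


KKT complementary slackness check:
lambda_1 * g_1 = 6.98 * 2.65 = 18.497
lambda_2 * g_2 = 2.83 * -2.27 = -6.4241
lambda_3 * g_3 = 5.76 * -4.63 = -26.6688
lambda_4 * g_4 = 4.15 * -2.6 = -10.79
Total violation = 18.497 + 6.4241 + 26.6688 + 10.79 = 62.3799


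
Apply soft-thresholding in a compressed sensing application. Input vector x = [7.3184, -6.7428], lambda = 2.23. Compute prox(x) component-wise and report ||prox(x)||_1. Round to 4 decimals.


Soft-thresholding with lambda = 2.23:
prox(7.3184) = sign(7.3184)*max(|7.3184| - 2.23, 0) = 5.0884
prox(-6.7428) = sign(-6.7428)*max(|-6.7428| - 2.23, 0) = -4.5128
prox(x) = [5.0884, -4.5128]
||prox(x)||_1 = 5.0884 + 4.5128 = 9.6012


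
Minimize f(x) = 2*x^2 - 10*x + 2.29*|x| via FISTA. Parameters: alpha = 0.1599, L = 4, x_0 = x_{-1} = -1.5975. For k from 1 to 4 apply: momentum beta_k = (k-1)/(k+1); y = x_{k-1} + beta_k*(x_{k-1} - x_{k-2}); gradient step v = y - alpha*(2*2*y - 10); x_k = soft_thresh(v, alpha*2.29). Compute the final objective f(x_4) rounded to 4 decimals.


FISTA on f(x) = 2*x^2 - 10*x + 2.29*|x|
L = 4, alpha = 0.1599
Iteration 1: beta = 0.0, y = -1.5975 + 0.0*(-1.5975 + 1.5975) = -1.5975
  grad(y) = -16.39, v = y - alpha*grad = 1.0233
  prox(v) = soft_thresh(1.0233, 0.3662) = 0.6571
Iteration 2: beta = 0.3333, y = 0.6571 + 0.3333*(0.6571 + 1.5975) = 1.4086
  grad(y) = -4.3655, v = y - alpha*grad = 2.1067
  prox(v) = soft_thresh(2.1067, 0.3662) = 1.7405
Iteration 3: beta = 0.5, y = 1.7405 + 0.5*(1.7405 - 0.6571) = 2.2822
  grad(y) = -0.8712, v = y - alpha*grad = 2.4215
  prox(v) = soft_thresh(2.4215, 0.3662) = 2.0553
Iteration 4: beta = 0.6, y = 2.0553 + 0.6*(2.0553 - 1.7405) = 2.2442
  grad(y) = -1.0231, v = y - alpha*grad = 2.4078
  prox(v) = soft_thresh(2.4078, 0.3662) = 2.0417
f(x_4) = 2*2.0417^2 - 10*2.0417 + 2.29*|2.0417| = -7.4045


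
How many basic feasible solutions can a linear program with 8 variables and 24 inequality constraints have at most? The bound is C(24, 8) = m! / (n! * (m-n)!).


Each vertex corresponds to some choice of n active constraints out of m, so the number of vertices is at most C(m, n) = m! / (n!(m-n)!).
m = 24, n = 8
Numerator: 24 * 23 * 22 * 21 * 20 * 19 * 18 * 17
Denominator: 8! = 40320
C(24, 8) = 735471


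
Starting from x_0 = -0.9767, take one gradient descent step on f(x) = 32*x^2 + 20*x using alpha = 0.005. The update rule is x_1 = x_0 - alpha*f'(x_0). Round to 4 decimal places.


We compute the gradient at x_0 and apply the update.
f'(x) = 64*x + 20
f'(-0.9767) = 64*-0.9767 + 20 = -42.5088
x_1 = -0.9767 - 0.005*-42.5088 = -0.7642


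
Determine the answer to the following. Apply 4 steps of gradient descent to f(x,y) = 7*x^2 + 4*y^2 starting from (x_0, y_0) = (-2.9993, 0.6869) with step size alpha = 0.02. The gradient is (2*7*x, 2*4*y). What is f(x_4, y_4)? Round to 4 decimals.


Gradient descent on f(x,y) = 7*x^2 + 4*y^2.
Starting point: (-2.9993, 0.6869), alpha = 0.02
Step 1: grad_x = 2*7*-2.9993 = -41.9902, grad_y = 2*4*0.6869 = 5.4952
  x_1 = -2.9993 - 0.02*-41.9902 = -2.1595
  y_1 = 0.6869 - 0.02*5.4952 = 0.577
Step 2: grad_x = 2*7*-2.1595 = -30.2329, grad_y = 2*4*0.577 = 4.616
  x_2 = -2.1595 - 0.02*-30.2329 = -1.5548
  y_2 = 0.577 - 0.02*4.616 = 0.4847
Step 3: grad_x = 2*7*-1.5548 = -21.7677, grad_y = 2*4*0.4847 = 3.8774
  x_3 = -1.5548 - 0.02*-21.7677 = -1.1195
  y_3 = 0.4847 - 0.02*3.8774 = 0.4071
Step 4: grad_x = 2*7*-1.1195 = -15.6728, grad_y = 2*4*0.4071 = 3.257
  x_4 = -1.1195 - 0.02*-15.6728 = -0.806
  y_4 = 0.4071 - 0.02*3.257 = 0.342
f(-0.806, 0.342) = 7*(-0.806)^2 + 4*0.342^2 = 5.0156


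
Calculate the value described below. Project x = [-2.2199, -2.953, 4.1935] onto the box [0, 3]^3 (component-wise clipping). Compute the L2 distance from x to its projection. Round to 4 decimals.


Project each component onto [0, 3].
clip(-2.2199) = 0.0, clip(-2.953) = 0.0, clip(4.1935) = 3.0
Projection = [0.0, 0.0, 3.0]
Squared diffs: [4.928, 8.7202, 1.4244]
Distance = sqrt(15.0726) = 3.8823


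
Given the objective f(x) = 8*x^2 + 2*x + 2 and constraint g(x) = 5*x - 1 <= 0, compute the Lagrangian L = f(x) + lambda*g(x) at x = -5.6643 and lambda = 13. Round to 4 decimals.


Step 1: Evaluate f(x).
f(-5.6643) = 8*(-5.6643)^2 + 2*(-5.6643) + 2 = 247.3458
Step 2: Evaluate g(x).
g(-5.6643) = 5*-5.6643 - 1 = -29.3215
Step 3: Compute Lagrangian.
L = 247.3458 + 13*-29.3215 = -133.8337


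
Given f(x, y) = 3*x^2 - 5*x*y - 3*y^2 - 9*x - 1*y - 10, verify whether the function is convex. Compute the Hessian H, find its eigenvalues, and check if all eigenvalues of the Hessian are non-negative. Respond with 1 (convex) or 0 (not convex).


The Hessian of f(x,y) = 3*x^2 - 5*x*y - 3*y^2 - 9*x - 1*y - 10 is:
H = [[6, -5], [-5, -6]]
Trace = 6 - 6 = 0
Determinant = 6*-6 - (-5)^2 = -61
Discriminant = (0)^2 - 4*-61 = 244.0
Eigenvalues: lambda_1 = -7.8102, lambda_2 = 7.8102
The function is not convex.

0


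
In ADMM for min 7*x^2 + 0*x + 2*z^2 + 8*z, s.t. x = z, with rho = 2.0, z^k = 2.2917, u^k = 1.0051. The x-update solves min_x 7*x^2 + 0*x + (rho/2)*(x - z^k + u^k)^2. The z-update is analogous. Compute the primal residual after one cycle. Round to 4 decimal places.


ADMM iteration with rho = 2.0, z^k = 2.2917, u^k = 1.0051
Step 1: x-update.
Minimize 7*x^2 + 0*x + (2.0/2)*(x - 2.2917 + 1.0051)^2
FOC: (2*7 + 2.0)*x = 0 + 2.0*(2.2917 - 1.0051)
x^{k+1} = 0.1608
Step 2: z-update.
Minimize 2*z^2 + 8*z + (2.0/2)*(0.1608 - z + 1.0051)^2
FOC: (2*2 + 2.0)*z = -8 + 2.0*(0.1608 + 1.0051)
z^{k+1} = -0.9447
Step 3: u-update.
u^{k+1} = 1.0051 + 0.1608 + 0.9447 = 2.1106
Step 4: Primal residual = |0.1608 + 0.9447| = 1.1055


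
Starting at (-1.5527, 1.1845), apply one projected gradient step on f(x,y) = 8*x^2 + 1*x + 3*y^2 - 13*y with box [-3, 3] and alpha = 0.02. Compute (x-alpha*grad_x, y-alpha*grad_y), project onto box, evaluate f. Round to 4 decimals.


Step 1: Compute gradient at (-1.5527, 1.1845).
grad_x = 2*8*-1.5527 + 1 = -23.8432
grad_y = 2*3*1.1845 - 13 = -5.893
Step 2: Gradient step.
x_raw = -1.5527 - 0.02*-23.8432 = -1.0758
y_raw = 1.1845 - 0.02*-5.893 = 1.3024
Step 3: Project onto [-3, 3].
x_proj = clip(-1.0758) = -1.0758
y_proj = clip(1.3024) = 1.3024
Step 4: Evaluate f.
f(-1.0758, 1.3024) = -3.6587


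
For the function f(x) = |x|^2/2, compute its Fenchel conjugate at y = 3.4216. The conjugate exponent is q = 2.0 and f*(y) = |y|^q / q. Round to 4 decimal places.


The conjugate exponent q satisfies 1/p + 1/q = 1.
p = 2, so q = 2/(2 - 1) = 2.0
|y|^q = 3.4216^2.0 = 11.7073
f*(3.4216) = 11.7073 / 2.0 = 5.8537


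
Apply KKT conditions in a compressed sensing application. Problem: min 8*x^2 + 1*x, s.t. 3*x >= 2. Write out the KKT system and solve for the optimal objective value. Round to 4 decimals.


Step 1: Try lambda = 0 (constraint inactive).
x_unc = -1/(2*8) = -0.0625
Check: 3*-0.0625 = -0.1875 < 2 -- violated!
Step 2: Constraint must be active: 3*x = 2
x* = 2/3 = 0.6667 (rounded; the exact value 2/3 is used below)
lambda = (2*8*(2/3) + 1)/3 = 3.8889
Step 3: Compute optimal value.
f(x*) = 8*(2/3)^2 + 1*(2/3) = 4.2222


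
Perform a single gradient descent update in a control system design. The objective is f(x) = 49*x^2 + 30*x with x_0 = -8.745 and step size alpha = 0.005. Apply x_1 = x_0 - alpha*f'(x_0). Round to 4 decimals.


We compute the gradient at x_0 and apply the update.
f'(x) = 98*x + 30
f'(-8.745) = 98*-8.745 + 30 = -827.01
x_1 = -8.745 - 0.005*-827.01 = -4.61


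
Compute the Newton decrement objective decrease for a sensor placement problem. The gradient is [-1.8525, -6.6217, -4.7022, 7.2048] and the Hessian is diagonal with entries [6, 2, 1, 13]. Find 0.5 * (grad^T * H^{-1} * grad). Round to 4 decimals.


Step 1: H is diagonal, so H^(-1) * g = [-0.3088, -3.3109, -4.7022, 0.5542].
Step 2: g^T H^(-1) g = sum_i g_i^2 / H_ii
  = (-1.8525)^2/6 + (-6.6217)^2/2 + (-4.7022)^2/1 + (7.2048)^2/13
  = 0.572 + 21.9235 + 22.1107 + 3.993 = 48.5991
Step 3: Objective decrease = 0.5 * g^T H^(-1) g = 24.2996


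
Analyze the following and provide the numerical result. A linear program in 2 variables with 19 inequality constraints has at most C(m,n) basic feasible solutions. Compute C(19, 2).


Each vertex corresponds to some choice of n active constraints out of m, so the number of vertices is at most C(m, n) = m! / (n!(m-n)!).
m = 19, n = 2
Numerator: 19 * 18
Denominator: 2! = 2
C(19, 2) = 171


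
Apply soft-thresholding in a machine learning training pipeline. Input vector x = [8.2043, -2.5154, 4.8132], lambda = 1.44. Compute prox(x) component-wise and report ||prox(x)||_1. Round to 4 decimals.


Soft-thresholding with lambda = 1.44:
prox(8.2043) = sign(8.2043)*max(|8.2043| - 1.44, 0) = 6.7643
prox(-2.5154) = sign(-2.5154)*max(|-2.5154| - 1.44, 0) = -1.0754
prox(4.8132) = sign(4.8132)*max(|4.8132| - 1.44, 0) = 3.3732
prox(x) = [6.7643, -1.0754, 3.3732]
||prox(x)||_1 = 6.7643 + 1.0754 + 3.3732 = 11.2129


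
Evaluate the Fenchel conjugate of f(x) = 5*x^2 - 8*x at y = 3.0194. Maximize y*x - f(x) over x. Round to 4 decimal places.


f*(y) = sup_x {y*x - a*x^2 - b*x} = sup_x {(y-b)*x - a*x^2}
FOC: (y - b) - 2a*x = 0 => x* = (y - b)/(2a)
x* = (3.0194 + 8)/(2*5) = 1.1019
f*(3.0194) = (y-b)^2/(4a) = (3.0194 + 8)^2/(4*5)
= 121.4272/20 = 6.0714


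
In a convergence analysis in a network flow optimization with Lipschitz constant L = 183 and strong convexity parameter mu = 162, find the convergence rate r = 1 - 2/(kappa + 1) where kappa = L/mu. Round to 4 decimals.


Step 1: Compute the condition number.
kappa = L/mu = 183/162 = 1.1296
Step 2: Compute the convergence rate.
r = 1 - 2/(kappa + 1) = 1 - 2*mu/(L + mu) = (L - mu)/(L + mu) = 21/345 = 0.0609


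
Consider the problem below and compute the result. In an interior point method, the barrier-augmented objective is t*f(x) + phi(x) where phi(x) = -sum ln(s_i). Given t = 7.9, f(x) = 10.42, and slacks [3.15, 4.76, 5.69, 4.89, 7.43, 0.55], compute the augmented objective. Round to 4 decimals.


Step 1: Compute log-barrier.
ln values: [1.1474, 1.5602, 1.7387, 1.5872, 2.0055, -0.5978]
phi = -(1.1474 + 1.5602 + 1.7387 + 1.5872 + 2.0055 - 0.5978) = -7.4412
Step 2: Compute augmented objective.
t*f(x) = 7.9*10.42 = 82.318
Total = 82.318 - 7.4412 = 74.8768


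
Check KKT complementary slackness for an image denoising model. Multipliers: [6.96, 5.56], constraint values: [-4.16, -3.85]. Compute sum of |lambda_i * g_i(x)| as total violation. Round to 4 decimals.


KKT complementary slackness check:
lambda_1 * g_1 = 6.96 * -4.16 = -28.9536
lambda_2 * g_2 = 5.56 * -3.85 = -21.406
Total violation = 28.9536 + 21.406 = 50.3596


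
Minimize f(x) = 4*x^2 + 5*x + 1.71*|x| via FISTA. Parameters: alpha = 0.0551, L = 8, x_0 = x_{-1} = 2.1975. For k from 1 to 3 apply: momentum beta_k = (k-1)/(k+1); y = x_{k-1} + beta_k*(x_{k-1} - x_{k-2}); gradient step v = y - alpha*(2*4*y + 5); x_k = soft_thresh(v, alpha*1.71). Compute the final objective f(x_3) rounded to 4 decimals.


FISTA on f(x) = 4*x^2 + 5*x + 1.71*|x|
L = 8, alpha = 0.0551
Iteration 1: beta = 0.0, y = 2.1975 + 0.0*(2.1975 - 2.1975) = 2.1975
  grad(y) = 22.58, v = y - alpha*grad = 0.9533
  prox(v) = soft_thresh(0.9533, 0.0942) = 0.8591
Iteration 2: beta = 0.3333, y = 0.8591 + 0.3333*(0.8591 - 2.1975) = 0.413
  grad(y) = 8.304, v = y - alpha*grad = -0.0446
  prox(v) = soft_thresh(-0.0446, 0.0942) = 0.0
Iteration 3: beta = 0.5, y = 0.0 + 0.5*(0.0 - 0.8591) = -0.4296
  grad(y) = 1.5635, v = y - alpha*grad = -0.5157
  prox(v) = soft_thresh(-0.5157, 0.0942) = -0.4215
f(x_3) = 4*(-0.4215)^2 + 5*(-0.4215) + 1.71*|-0.4215| = -0.6761


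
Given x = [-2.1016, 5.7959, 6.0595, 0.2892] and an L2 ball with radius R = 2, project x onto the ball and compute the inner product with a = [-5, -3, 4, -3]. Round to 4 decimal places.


Step 1: Compute ||x|| (intermediates to 6 decimals).
||x|| = sqrt((-2.1016)^2 + 5.7959^2 + 6.0595^2 + 0.2892^2) = 8.649298
Step 2: Project.
Since ||x|| > R, scale = R/||x|| = 2/8.649298 = 0.231233, proj(x) = scale * x
proj(x) = [-0.485959, 1.340203, 1.401156, 0.066873]
Step 3: Dot product.
a^T * proj(x) = -5*(-0.485959) - 3*1.340203 + 4*1.401156 - 3*0.066873 = 3.8132


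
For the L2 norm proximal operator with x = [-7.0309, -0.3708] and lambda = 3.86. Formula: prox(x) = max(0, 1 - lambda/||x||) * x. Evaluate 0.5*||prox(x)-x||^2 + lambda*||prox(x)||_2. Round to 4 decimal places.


Step 1: Compute ||x||.
||x|| = 7.0407
Step 2: Compute scaling factor.
scale = max(0, 1 - 3.86/7.0407) = 0.4518
Step 3: prox(x) = [-3.1763, -0.1675]
||prox(x)|| = 3.1807
Step 4: Proximal objective.
0.5*||prox-x||^2 = 7.4498
lambda*||prox|| = 12.2775
Total = 19.7272


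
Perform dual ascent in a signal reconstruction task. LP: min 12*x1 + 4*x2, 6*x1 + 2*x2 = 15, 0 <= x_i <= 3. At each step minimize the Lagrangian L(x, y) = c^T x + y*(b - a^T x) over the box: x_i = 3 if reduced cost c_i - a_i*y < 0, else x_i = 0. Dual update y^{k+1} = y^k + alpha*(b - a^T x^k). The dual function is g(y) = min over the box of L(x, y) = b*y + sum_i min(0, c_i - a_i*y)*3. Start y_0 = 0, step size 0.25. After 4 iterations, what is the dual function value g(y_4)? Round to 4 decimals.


Dual ascent for LP: min 12*x1 + 4*x2, 6*x1 + 2*x2 = 15, 0 <= x_i <= 3
Step 1: y^k = 0.0, reduced costs: (12.0, 4.0)
  x^k = (0.0, 0.0), subgradient = b - a^T x = 15.0
  y^{k+1} = 0.0 + 0.25*15.0 = 3.75
Step 2: y^k = 3.75, reduced costs: (-10.5, -3.5)
  x^k = (3.0, 3.0), subgradient = b - a^T x = -9.0
  y^{k+1} = 3.75 + 0.25*-9.0 = 1.5
Step 3: y^k = 1.5, reduced costs: (3.0, 1.0)
  x^k = (0.0, 0.0), subgradient = b - a^T x = 15.0
  y^{k+1} = 1.5 + 0.25*15.0 = 5.25
Step 4: y^k = 5.25, reduced costs: (-19.5, -6.5)
  x^k = (3.0, 3.0), subgradient = b - a^T x = -9.0
  y^{k+1} = 5.25 + 0.25*-9.0 = 3.0
Dual objective at y_4 = 3.0: reduced costs (-6.0, -2.0), box minimizer x = (3.0, 3.0)
g(y_4) = b*y + (c1 - a1*y)*x1 + (c2 - a2*y)*x2 = 15*3.0 + (-6.0)*3.0 + (-2.0)*3.0 = 45.0 - 18.0 - 6.0 = 21.0


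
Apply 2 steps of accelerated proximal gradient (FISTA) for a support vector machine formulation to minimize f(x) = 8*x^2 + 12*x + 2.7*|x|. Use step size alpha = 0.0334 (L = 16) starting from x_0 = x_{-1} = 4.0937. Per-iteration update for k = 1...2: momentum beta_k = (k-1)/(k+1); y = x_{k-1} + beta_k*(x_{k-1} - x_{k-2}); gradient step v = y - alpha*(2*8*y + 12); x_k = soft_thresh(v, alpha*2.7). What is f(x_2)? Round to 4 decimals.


FISTA on f(x) = 8*x^2 + 12*x + 2.7*|x|
L = 16, alpha = 0.0334
Iteration 1: beta = 0.0, y = 4.0937 + 0.0*(4.0937 - 4.0937) = 4.0937
  grad(y) = 77.4992, v = y - alpha*grad = 1.5052
  prox(v) = soft_thresh(1.5052, 0.0902) = 1.415
Iteration 2: beta = 0.3333, y = 1.415 + 0.3333*(1.415 - 4.0937) = 0.5222
  grad(y) = 20.3546, v = y - alpha*grad = -0.1577
  prox(v) = soft_thresh(-0.1577, 0.0902) = -0.0675
f(x_2) = 8*(-0.0675)^2 + 12*(-0.0675) + 2.7*|-0.0675| = -0.5913


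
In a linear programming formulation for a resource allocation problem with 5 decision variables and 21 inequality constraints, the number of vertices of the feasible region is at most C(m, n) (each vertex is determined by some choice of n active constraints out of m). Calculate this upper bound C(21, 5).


Each vertex corresponds to some choice of n active constraints out of m, so the number of vertices is at most C(m, n) = m! / (n!(m-n)!).
m = 21, n = 5
Numerator: 21 * 20 * 19 * 18 * 17
Denominator: 5! = 120
C(21, 5) = 20349


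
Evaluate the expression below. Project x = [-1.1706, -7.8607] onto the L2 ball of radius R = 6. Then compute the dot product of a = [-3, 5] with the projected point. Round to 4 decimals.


Step 1: Compute ||x|| (intermediates to 6 decimals).
||x|| = sqrt((-1.1706)^2 + (-7.8607)^2) = 7.947384
Step 2: Project.
Since ||x|| > R, scale = R/||x|| = 6/7.947384 = 0.754965, proj(x) = scale * x
proj(x) = [-0.883762, -5.934553]
Step 3: Dot product.
a^T * proj(x) = -3*(-0.883762) + 5*(-5.934553) = -27.0215


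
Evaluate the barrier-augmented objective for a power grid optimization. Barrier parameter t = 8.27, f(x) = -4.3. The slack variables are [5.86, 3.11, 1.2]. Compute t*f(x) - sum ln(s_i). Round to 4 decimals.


Step 1: Compute log-barrier.
ln values: [1.7681, 1.1346, 0.1823]
phi = -(1.7681 + 1.1346 + 0.1823) = -3.0851
Step 2: Compute augmented objective.
t*f(x) = 8.27*-4.3 = -35.561
Total = -35.561 - 3.0851 = -38.6461


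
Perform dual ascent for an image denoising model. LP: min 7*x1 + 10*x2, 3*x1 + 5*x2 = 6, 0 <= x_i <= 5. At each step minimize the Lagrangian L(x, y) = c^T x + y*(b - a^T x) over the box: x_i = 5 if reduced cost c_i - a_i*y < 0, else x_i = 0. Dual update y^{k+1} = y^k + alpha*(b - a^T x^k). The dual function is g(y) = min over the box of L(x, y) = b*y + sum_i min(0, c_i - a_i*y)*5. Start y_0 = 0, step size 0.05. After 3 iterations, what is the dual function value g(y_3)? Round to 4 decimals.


Dual ascent for LP: min 7*x1 + 10*x2, 3*x1 + 5*x2 = 6, 0 <= x_i <= 5
Step 1: y^k = 0.0, reduced costs: (7.0, 10.0)
  x^k = (0.0, 0.0), subgradient = b - a^T x = 6.0
  y^{k+1} = 0.0 + 0.05*6.0 = 0.3
Step 2: y^k = 0.3, reduced costs: (6.1, 8.5)
  x^k = (0.0, 0.0), subgradient = b - a^T x = 6.0
  y^{k+1} = 0.3 + 0.05*6.0 = 0.6
Step 3: y^k = 0.6, reduced costs: (5.2, 7.0)
  x^k = (0.0, 0.0), subgradient = b - a^T x = 6.0
  y^{k+1} = 0.6 + 0.05*6.0 = 0.9
Dual objective at y_3 = 0.9: reduced costs (4.3, 5.5), box minimizer x = (0.0, 0.0)
g(y_3) = b*y + (c1 - a1*y)*x1 + (c2 - a2*y)*x2 = 6*0.9 + 4.3*0.0 + 5.5*0.0 = 5.4 + 0.0 + 0.0 = 5.4


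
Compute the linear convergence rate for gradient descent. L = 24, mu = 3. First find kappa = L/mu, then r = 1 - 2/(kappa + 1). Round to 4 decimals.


Step 1: Compute the condition number.
kappa = L/mu = 24/3 = 8.0
Step 2: Compute the convergence rate.
r = 1 - 2/(kappa + 1) = 1 - 2*mu/(L + mu) = (L - mu)/(L + mu) = 21/27 = 0.7778


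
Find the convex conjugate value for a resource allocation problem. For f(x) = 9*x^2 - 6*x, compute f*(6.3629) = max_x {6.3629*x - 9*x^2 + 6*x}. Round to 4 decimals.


f*(y) = sup_x {y*x - a*x^2 - b*x} = sup_x {(y-b)*x - a*x^2}
FOC: (y - b) - 2a*x = 0 => x* = (y - b)/(2a)
x* = (6.3629 + 6)/(2*9) = 0.6868
f*(6.3629) = (y-b)^2/(4a) = (6.3629 + 6)^2/(4*9)
= 152.8413/36 = 4.2456


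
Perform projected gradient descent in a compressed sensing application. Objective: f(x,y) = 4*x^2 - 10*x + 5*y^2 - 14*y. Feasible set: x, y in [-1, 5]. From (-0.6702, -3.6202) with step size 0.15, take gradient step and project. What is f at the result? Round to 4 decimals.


Step 1: Compute gradient at (-0.6702, -3.6202).
grad_x = 2*4*-0.6702 - 10 = -15.3616
grad_y = 2*5*-3.6202 - 14 = -50.202
Step 2: Gradient step.
x_raw = -0.6702 - 0.15*-15.3616 = 1.634
y_raw = -3.6202 - 0.15*-50.202 = 3.9101
Step 3: Project onto [-1, 5].
x_proj = clip(1.634) = 1.634
y_proj = clip(3.9101) = 3.9101
Step 4: Evaluate f.
f(1.634, 3.9101) = 16.043


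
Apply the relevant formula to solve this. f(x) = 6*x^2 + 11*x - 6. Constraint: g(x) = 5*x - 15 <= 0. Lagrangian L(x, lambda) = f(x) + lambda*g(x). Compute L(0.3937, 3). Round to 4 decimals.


Step 1: Evaluate f(x).
f(0.3937) = 6*0.3937^2 + 11*0.3937 - 6 = -0.7393
Step 2: Evaluate g(x).
g(0.3937) = 5*0.3937 - 15 = -13.0315
Step 3: Compute Lagrangian.
L = -0.7393 + 3*-13.0315 = -39.8338


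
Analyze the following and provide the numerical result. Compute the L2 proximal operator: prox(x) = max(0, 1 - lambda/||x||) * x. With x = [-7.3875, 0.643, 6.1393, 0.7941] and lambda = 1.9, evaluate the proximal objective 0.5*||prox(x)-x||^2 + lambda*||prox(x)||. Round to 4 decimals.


Step 1: Compute ||x||.
||x|| = 9.6597
Step 2: Compute scaling factor.
scale = max(0, 1 - 1.9/9.6597) = 0.8033
Step 3: prox(x) = [-5.9344, 0.5165, 4.9317, 0.6379]
||prox(x)|| = 7.7597
Step 4: Proximal objective.
0.5*||prox-x||^2 = 1.805
lambda*||prox|| = 14.7434
Total = 16.5485


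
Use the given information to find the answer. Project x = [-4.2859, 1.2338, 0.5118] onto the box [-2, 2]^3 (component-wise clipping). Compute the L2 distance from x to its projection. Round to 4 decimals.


Project each component onto [-2, 2].
clip(-4.2859) = -2.0, clip(1.2338) = 1.2338, clip(0.5118) = 0.5118
Projection = [-2.0, 1.2338, 0.5118]
Squared diffs: [5.2253, 0.0, 0.0]
Distance = sqrt(5.2253) = 2.2859


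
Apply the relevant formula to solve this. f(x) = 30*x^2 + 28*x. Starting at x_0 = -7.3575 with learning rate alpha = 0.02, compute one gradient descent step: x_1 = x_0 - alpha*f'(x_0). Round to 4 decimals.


We compute the gradient at x_0 and apply the update.
f'(x) = 60*x + 28
f'(-7.3575) = 60*-7.3575 + 28 = -413.45
x_1 = -7.3575 - 0.02*-413.45 = 0.9115


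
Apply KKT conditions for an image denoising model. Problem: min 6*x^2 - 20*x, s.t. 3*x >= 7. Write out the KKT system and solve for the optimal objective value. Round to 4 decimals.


Step 1: Try lambda = 0 (constraint inactive).
x_unc = 20/(2*6) = 1.6667
Check: 3*1.6667 = 5.0001 < 7 -- violated!
Step 2: Constraint must be active: 3*x = 7
x* = 7/3 = 2.3333 (rounded; the exact value 7/3 is used below)
lambda = (2*6*(7/3) - 20)/3 = 2.6667
Step 3: Compute optimal value.
f(x*) = 6*(7/3)^2 - 20*(7/3) = -14.0


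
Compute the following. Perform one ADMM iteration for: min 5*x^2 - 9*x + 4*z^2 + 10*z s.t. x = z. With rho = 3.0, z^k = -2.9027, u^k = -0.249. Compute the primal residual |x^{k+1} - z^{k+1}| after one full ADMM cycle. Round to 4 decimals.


ADMM iteration with rho = 3.0, z^k = -2.9027, u^k = -0.249
Step 1: x-update.
Minimize 5*x^2 - 9*x + (3.0/2)*(x + 2.9027 - 0.249)^2
FOC: (2*5 + 3.0)*x = 9 + 3.0*(-2.9027 + 0.249)
x^{k+1} = 0.0799
Step 2: z-update.
Minimize 4*z^2 + 10*z + (3.0/2)*(0.0799 - z - 0.249)^2
FOC: (2*4 + 3.0)*z = -10 + 3.0*(0.0799 - 0.249)
z^{k+1} = -0.9552
Step 3: u-update.
u^{k+1} = -0.249 + 0.0799 + 0.9552 = 0.7861
Step 4: Primal residual = |0.0799 + 0.9552| = 1.0351


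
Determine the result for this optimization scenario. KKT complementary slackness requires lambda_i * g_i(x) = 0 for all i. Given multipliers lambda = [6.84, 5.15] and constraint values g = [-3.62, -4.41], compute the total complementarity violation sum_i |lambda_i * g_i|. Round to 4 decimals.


KKT complementary slackness check:
lambda_1 * g_1 = 6.84 * -3.62 = -24.7608
lambda_2 * g_2 = 5.15 * -4.41 = -22.7115
Total violation = 24.7608 + 22.7115 = 47.4723


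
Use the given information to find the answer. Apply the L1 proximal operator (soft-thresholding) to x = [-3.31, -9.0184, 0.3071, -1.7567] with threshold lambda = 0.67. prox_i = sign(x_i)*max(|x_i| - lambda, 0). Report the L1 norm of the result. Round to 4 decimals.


Soft-thresholding with lambda = 0.67:
prox(-3.31) = sign(-3.31)*max(|-3.31| - 0.67, 0) = -2.64
prox(-9.0184) = sign(-9.0184)*max(|-9.0184| - 0.67, 0) = -8.3484
prox(0.3071) = sign(0.3071)*max(|0.3071| - 0.67, 0) = 0.0
prox(-1.7567) = sign(-1.7567)*max(|-1.7567| - 0.67, 0) = -1.0867
prox(x) = [-2.64, -8.3484, 0.0, -1.0867]
||prox(x)||_1 = 2.64 + 8.3484 + 0.0 + 1.0867 = 12.0751


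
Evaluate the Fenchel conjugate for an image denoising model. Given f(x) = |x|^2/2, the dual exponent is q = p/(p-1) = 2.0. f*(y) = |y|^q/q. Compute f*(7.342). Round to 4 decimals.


The conjugate exponent q satisfies 1/p + 1/q = 1.
p = 2, so q = 2/(2 - 1) = 2.0
|y|^q = 7.342^2.0 = 53.905
f*(7.342) = 53.905 / 2.0 = 26.9525


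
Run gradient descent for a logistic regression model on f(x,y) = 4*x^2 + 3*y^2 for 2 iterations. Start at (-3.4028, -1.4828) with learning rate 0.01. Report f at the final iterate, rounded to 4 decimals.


Gradient descent on f(x,y) = 4*x^2 + 3*y^2.
Starting point: (-3.4028, -1.4828), alpha = 0.01
Step 1: grad_x = 2*4*-3.4028 = -27.2224, grad_y = 2*3*-1.4828 = -8.8968
  x_1 = -3.4028 - 0.01*-27.2224 = -3.1306
  y_1 = -1.4828 - 0.01*-8.8968 = -1.3938
Step 2: grad_x = 2*4*-3.1306 = -25.0446, grad_y = 2*3*-1.3938 = -8.363
  x_2 = -3.1306 - 0.01*-25.0446 = -2.8801
  y_2 = -1.3938 - 0.01*-8.363 = -1.3102
f(-2.8801, -1.3102) = 4*(-2.8801)^2 + 3*(-1.3102)^2 = 38.3305


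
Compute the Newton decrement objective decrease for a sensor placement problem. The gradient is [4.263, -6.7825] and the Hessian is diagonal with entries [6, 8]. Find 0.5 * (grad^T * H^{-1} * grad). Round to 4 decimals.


Step 1: H is diagonal, so H^(-1) * g = [0.7105, -0.8478].
Step 2: g^T H^(-1) g = sum_i g_i^2 / H_ii
  = (4.263)^2/6 + (-6.7825)^2/8
  = 3.0289 + 5.7503 = 8.7791
Step 3: Objective decrease = 0.5 * g^T H^(-1) g = 4.3896


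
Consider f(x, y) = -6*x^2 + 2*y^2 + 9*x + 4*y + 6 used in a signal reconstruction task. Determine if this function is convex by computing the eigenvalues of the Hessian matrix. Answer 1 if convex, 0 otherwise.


The Hessian of f(x,y) = -6*x^2 + 2*y^2 + 9*x + 4*y + 6 is:
H = [[-12, 0], [0, 4]]
Trace = -12 + 4 = -8
Determinant = -12*4 - (0)^2 = -48
Discriminant = (-8)^2 - 4*-48 = 256.0
Eigenvalues: lambda_1 = -12.0, lambda_2 = 4.0
The function is not convex.

0


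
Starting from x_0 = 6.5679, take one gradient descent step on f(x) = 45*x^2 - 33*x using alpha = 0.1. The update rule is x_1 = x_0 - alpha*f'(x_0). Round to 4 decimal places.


We compute the gradient at x_0 and apply the update.
f'(x) = 90*x - 33
f'(6.5679) = 90*6.5679 - 33 = 558.111
x_1 = 6.5679 - 0.1*558.111 = -49.2432


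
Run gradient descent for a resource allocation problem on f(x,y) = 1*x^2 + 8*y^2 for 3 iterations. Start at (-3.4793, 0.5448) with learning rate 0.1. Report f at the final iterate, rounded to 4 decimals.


Gradient descent on f(x,y) = 1*x^2 + 8*y^2.
Starting point: (-3.4793, 0.5448), alpha = 0.1
Step 1: grad_x = 2*1*-3.4793 = -6.9586, grad_y = 2*8*0.5448 = 8.7168
  x_1 = -3.4793 - 0.1*-6.9586 = -2.7834
  y_1 = 0.5448 - 0.1*8.7168 = -0.3269
Step 2: grad_x = 2*1*-2.7834 = -5.5669, grad_y = 2*8*-0.3269 = -5.2301
  x_2 = -2.7834 - 0.1*-5.5669 = -2.2268
  y_2 = -0.3269 - 0.1*-5.2301 = 0.1961
Step 3: grad_x = 2*1*-2.2268 = -4.4535, grad_y = 2*8*0.1961 = 3.138
  x_3 = -2.2268 - 0.1*-4.4535 = -1.7814
  y_3 = 0.1961 - 0.1*3.138 = -0.1177
f(-1.7814, -0.1177) = 1*(-1.7814)^2 + 8*(-0.1177)^2 = 3.2842


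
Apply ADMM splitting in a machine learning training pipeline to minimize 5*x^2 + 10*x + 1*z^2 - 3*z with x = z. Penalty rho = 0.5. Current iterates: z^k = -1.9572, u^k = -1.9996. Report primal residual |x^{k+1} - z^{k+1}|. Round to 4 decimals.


ADMM iteration with rho = 0.5, z^k = -1.9572, u^k = -1.9996
Step 1: x-update.
Minimize 5*x^2 + 10*x + (0.5/2)*(x + 1.9572 - 1.9996)^2
FOC: (2*5 + 0.5)*x = -10 + 0.5*(-1.9572 + 1.9996)
x^{k+1} = -0.9504
Step 2: z-update.
Minimize 1*z^2 - 3*z + (0.5/2)*(-0.9504 - z - 1.9996)^2
FOC: (2*1 + 0.5)*z = 3 + 0.5*(-0.9504 - 1.9996)
z^{k+1} = 0.61
Step 3: u-update.
u^{k+1} = -1.9996 - 0.9504 - 0.61 = -3.56
Step 4: Primal residual = |-0.9504 - 0.61| = 1.5604


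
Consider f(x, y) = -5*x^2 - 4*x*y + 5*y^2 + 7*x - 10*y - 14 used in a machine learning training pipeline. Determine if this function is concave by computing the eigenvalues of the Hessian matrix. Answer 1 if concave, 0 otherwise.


The Hessian of f(x,y) = -5*x^2 - 4*x*y + 5*y^2 + 7*x - 10*y - 14 is:
H = [[-10, -4], [-4, 10]]
Trace = -10 + 10 = 0
Determinant = -10*10 - (-4)^2 = -116
Discriminant = (0)^2 - 4*-116 = 464.0
Eigenvalues: lambda_1 = -10.7703, lambda_2 = 10.7703
The function is not concave.

0


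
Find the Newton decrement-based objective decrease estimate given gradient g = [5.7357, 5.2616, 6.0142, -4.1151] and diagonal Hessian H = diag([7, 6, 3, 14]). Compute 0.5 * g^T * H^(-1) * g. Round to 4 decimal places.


Step 1: H is diagonal, so H^(-1) * g = [0.8194, 0.8769, 2.0047, -0.2939].
Step 2: g^T H^(-1) g = sum_i g_i^2 / H_ii
  = (5.7357)^2/7 + (5.2616)^2/6 + (6.0142)^2/3 + (-4.1151)^2/14
  = 4.6998 + 4.6141 + 12.0569 + 1.2096 = 22.5803
Step 3: Objective decrease = 0.5 * g^T H^(-1) g = 11.2901


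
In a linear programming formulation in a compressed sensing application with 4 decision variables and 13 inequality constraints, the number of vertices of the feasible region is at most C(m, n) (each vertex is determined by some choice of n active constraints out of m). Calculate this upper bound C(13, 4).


Each vertex corresponds to some choice of n active constraints out of m, so the number of vertices is at most C(m, n) = m! / (n!(m-n)!).
m = 13, n = 4
Numerator: 13 * 12 * 11 * 10
Denominator: 4! = 24
C(13, 4) = 715


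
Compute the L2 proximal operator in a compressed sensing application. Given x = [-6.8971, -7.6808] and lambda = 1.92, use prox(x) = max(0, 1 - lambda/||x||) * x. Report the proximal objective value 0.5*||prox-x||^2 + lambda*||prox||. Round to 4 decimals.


Step 1: Compute ||x||.
||x|| = 10.323
Step 2: Compute scaling factor.
scale = max(0, 1 - 1.92/10.323) = 0.814
Step 3: prox(x) = [-5.6143, -6.2522]
||prox(x)|| = 8.403
Step 4: Proximal objective.
0.5*||prox-x||^2 = 1.8432
lambda*||prox|| = 16.1338
Total = 17.977


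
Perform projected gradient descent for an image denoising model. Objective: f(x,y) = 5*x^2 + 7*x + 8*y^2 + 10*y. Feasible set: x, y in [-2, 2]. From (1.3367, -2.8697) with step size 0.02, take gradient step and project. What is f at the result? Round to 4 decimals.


Step 1: Compute gradient at (1.3367, -2.8697).
grad_x = 2*5*1.3367 + 7 = 20.367
grad_y = 2*8*-2.8697 + 10 = -35.9152
Step 2: Gradient step.
x_raw = 1.3367 - 0.02*20.367 = 0.9294
y_raw = -2.8697 - 0.02*-35.9152 = -2.1514
Step 3: Project onto [-2, 2].
x_proj = clip(0.9294) = 0.9294
y_proj = clip(-2.1514) = -2.0
Step 4: Evaluate f.
f(0.9294, -2.0) = 22.8241


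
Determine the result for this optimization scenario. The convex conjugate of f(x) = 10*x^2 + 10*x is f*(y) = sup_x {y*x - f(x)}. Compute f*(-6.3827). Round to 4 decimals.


f*(y) = sup_x {y*x - a*x^2 - b*x} = sup_x {(y-b)*x - a*x^2}
FOC: (y - b) - 2a*x = 0 => x* = (y - b)/(2a)
x* = (-6.3827 - 10)/(2*10) = -0.8191
f*(-6.3827) = (y-b)^2/(4a) = (-6.3827 - 10)^2/(4*10)
= 268.3929/40 = 6.7098


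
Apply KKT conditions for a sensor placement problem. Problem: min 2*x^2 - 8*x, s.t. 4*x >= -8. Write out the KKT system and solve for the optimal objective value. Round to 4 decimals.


Step 1: Try lambda = 0 (constraint inactive).
Stationarity: 2*2*x - 8 = 0
x* = 8/(2*2) = 2.0
Check constraint: 4*2.0 = 8.0 >= -8 -- satisfied.
Step 2: Compute optimal value.
f(x*) = 2*2.0^2 - 8*2.0 = -8.0


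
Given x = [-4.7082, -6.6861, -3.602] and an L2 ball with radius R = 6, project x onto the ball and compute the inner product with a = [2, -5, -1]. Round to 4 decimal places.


Step 1: Compute ||x|| (intermediates to 6 decimals).
||x|| = sqrt((-4.7082)^2 + (-6.6861)^2 + (-3.602)^2) = 8.93563
Step 2: Project.
Since ||x|| > R, scale = R/||x|| = 6/8.93563 = 0.671469, proj(x) = scale * x
proj(x) = [-3.16141, -4.489509, -2.418631]
Step 3: Dot product.
a^T * proj(x) = 2*(-3.16141) - 5*(-4.489509) - 1*(-2.418631) = 18.5434


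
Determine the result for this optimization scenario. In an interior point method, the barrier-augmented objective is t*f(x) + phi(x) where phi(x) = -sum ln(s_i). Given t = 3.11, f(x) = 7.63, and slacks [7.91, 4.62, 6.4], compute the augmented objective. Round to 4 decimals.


Step 1: Compute log-barrier.
ln values: [2.0681, 1.5304, 1.8563]
phi = -(2.0681 + 1.5304 + 1.8563) = -5.4548
Step 2: Compute augmented objective.
t*f(x) = 3.11*7.63 = 23.7293
Total = 23.7293 - 5.4548 = 18.2745


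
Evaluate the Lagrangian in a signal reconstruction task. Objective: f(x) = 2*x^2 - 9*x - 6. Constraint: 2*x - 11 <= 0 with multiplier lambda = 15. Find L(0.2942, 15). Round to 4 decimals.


Step 1: Evaluate f(x).
f(0.2942) = 2*0.2942^2 - 9*0.2942 - 6 = -8.4747
Step 2: Evaluate g(x).
g(0.2942) = 2*0.2942 - 11 = -10.4116
Step 3: Compute Lagrangian.
L = -8.4747 + 15*-10.4116 = -164.6487


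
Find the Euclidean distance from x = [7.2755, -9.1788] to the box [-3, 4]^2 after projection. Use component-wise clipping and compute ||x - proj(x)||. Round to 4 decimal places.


Project each component onto [-3, 4].
clip(7.2755) = 4.0, clip(-9.1788) = -3.0
Projection = [4.0, -3.0]
Squared diffs: [10.7289, 38.1776]
Distance = sqrt(48.9065) = 6.9933


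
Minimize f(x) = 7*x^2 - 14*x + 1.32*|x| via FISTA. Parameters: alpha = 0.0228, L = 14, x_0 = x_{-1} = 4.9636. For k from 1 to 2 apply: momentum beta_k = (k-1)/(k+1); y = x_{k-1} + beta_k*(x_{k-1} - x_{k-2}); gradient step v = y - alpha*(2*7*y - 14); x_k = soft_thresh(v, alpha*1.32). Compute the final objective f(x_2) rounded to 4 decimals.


FISTA on f(x) = 7*x^2 - 14*x + 1.32*|x|
L = 14, alpha = 0.0228
Iteration 1: beta = 0.0, y = 4.9636 + 0.0*(4.9636 - 4.9636) = 4.9636
  grad(y) = 55.4904, v = y - alpha*grad = 3.6984
  prox(v) = soft_thresh(3.6984, 0.0301) = 3.6683
Iteration 2: beta = 0.3333, y = 3.6683 + 0.3333*(3.6683 - 4.9636) = 3.2366
  grad(y) = 31.3119, v = y - alpha*grad = 2.5227
  prox(v) = soft_thresh(2.5227, 0.0301) = 2.4926
f(x_2) = 7*2.4926^2 - 14*2.4926 + 1.32*|2.4926| = 11.8843


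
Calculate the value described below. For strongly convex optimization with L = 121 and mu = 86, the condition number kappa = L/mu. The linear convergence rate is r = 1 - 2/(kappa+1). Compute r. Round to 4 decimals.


Step 1: Compute the condition number.
kappa = L/mu = 121/86 = 1.407
Step 2: Compute the convergence rate.
r = 1 - 2/(kappa + 1) = 1 - 2*mu/(L + mu) = (L - mu)/(L + mu) = 35/207 = 0.1691


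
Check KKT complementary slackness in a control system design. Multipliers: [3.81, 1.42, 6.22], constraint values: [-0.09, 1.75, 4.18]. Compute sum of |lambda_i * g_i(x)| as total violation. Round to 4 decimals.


KKT complementary slackness check:
lambda_1 * g_1 = 3.81 * -0.09 = -0.3429
lambda_2 * g_2 = 1.42 * 1.75 = 2.485
lambda_3 * g_3 = 6.22 * 4.18 = 25.9996
Total violation = 0.3429 + 2.485 + 25.9996 = 28.8275


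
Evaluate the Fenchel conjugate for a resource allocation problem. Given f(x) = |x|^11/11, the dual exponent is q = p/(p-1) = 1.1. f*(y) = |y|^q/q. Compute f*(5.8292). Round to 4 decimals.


The conjugate exponent q satisfies 1/p + 1/q = 1.
p = 11, so q = 11/(11 - 1) = 1.1
|y|^q = 5.8292^1.1 = 6.953
f*(5.8292) = 6.953 / 1.1 = 6.3209


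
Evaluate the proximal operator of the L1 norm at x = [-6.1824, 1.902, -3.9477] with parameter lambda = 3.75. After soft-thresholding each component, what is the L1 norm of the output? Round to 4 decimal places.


Soft-thresholding with lambda = 3.75:
prox(-6.1824) = sign(-6.1824)*max(|-6.1824| - 3.75, 0) = -2.4324
prox(1.902) = sign(1.902)*max(|1.902| - 3.75, 0) = 0.0
prox(-3.9477) = sign(-3.9477)*max(|-3.9477| - 3.75, 0) = -0.1977
prox(x) = [-2.4324, 0.0, -0.1977]
||prox(x)||_1 = 2.4324 + 0.0 + 0.1977 = 2.6301
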